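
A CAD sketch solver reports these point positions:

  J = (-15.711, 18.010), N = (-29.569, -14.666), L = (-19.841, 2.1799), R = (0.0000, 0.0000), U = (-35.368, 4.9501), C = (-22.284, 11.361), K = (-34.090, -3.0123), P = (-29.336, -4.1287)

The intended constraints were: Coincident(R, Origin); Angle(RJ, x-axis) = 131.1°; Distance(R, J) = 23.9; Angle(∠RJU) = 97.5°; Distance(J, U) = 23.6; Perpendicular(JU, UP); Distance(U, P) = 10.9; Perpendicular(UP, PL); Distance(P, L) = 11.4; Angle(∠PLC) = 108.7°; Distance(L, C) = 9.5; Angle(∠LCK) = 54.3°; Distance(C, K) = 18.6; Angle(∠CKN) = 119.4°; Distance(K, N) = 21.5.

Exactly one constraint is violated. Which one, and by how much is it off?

Distance(K, N) = 21.5 — off by 9.00.

R = (0.00, 0.00) ✓; RJ at 131.1° ✓; |RJ| = 23.90 ✓; ∠RJU = 97.50° ✓; |JU| = 23.60 ✓; ∠(JU, UP) = 90.00° ✓; |UP| = 10.90 ✓; ∠(UP, PL) = 90.00° ✓; |PL| = 11.40 ✓; ∠PLC = 108.7° ✓; |LC| = 9.501 ✓; ∠LCK = 54.30° ✓; |CK| = 18.60 ✓; ∠CKN = 119.4° ✓; |KN| = 12.50 ✗.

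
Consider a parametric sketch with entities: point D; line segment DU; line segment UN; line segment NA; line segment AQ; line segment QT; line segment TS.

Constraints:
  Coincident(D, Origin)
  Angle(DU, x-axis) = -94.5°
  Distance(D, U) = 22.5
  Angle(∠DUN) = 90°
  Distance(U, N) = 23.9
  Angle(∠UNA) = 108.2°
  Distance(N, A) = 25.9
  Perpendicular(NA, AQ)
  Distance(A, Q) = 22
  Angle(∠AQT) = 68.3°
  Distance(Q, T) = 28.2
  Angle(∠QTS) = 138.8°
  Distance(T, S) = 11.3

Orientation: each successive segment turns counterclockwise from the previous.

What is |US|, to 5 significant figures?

21.286

D is at the origin; DU runs at -94.5° with length 22.5, so U = (-1.7653, -22.431). ∠DUN = 90.0° gives UN at -4.5000° from the x-axis; with |UN| = 23.9, N = (22.061, -24.306). ∠UNA = 108.2° gives NA at 67.300° from the x-axis; with |NA| = 25.9, A = (32.056, -0.41208). NA is perpendicular to AQ, so AQ runs at 157.30°; with |AQ| = 22.0, Q = (11.760, 8.0779). ∠AQT = 68.3° gives QT at -91.000° from the x-axis; with |QT| = 28.2, T = (11.268, -20.118). ∠QTS = 138.8° gives TS at -49.800° from the x-axis; with |TS| = 11.3, S = (18.562, -28.749). Then |US| = |S − U| = 21.286.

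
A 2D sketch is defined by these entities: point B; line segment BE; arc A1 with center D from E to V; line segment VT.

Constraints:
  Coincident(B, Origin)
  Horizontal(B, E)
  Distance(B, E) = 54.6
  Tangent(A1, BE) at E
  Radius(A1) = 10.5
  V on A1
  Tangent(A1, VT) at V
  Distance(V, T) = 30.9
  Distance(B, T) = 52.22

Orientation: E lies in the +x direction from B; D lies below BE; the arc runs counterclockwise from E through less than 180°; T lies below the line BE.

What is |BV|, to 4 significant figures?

45.14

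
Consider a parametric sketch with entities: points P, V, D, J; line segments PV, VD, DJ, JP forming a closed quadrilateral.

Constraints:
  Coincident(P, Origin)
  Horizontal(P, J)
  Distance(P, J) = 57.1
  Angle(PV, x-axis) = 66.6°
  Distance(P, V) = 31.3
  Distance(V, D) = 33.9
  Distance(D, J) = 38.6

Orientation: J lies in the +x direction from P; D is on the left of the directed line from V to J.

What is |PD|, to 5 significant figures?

58.394

P is at the origin; P and J share the same y with |PJ| = 57.1 and J in +x, so J = (57.1, 0). PV runs at 66.6° with |PV| = 31.3, so V = (12.431, 28.726). D is determined by |VD| = 33.9 and |DJ| = 38.6 together: it lies at the intersection of circle(V, 33.9) and circle(J, 38.6). With |VJ| = 53.108, the foot of the radical line on VJ is 23.346 from V and the perpendicular offset is √(33.9² − 23.346²) = 24.580. Taking the left-of-VJ solution: D = (45.362, 36.772).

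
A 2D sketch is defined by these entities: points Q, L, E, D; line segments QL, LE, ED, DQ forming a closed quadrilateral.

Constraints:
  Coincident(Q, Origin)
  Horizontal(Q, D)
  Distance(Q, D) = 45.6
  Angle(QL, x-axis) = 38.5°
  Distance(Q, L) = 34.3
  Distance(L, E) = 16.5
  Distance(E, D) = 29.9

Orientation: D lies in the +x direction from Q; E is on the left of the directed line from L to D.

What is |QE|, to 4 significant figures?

50.67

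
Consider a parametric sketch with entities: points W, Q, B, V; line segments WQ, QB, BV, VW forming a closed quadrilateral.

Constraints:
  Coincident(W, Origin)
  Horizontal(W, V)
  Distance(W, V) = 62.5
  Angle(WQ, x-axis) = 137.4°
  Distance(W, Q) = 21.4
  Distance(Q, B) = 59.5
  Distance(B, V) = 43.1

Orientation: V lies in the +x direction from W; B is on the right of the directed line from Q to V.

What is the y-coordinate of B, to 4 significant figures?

-25.84

Checks: |QB| = 59.50 ✓; |BV| = 43.10 ✓.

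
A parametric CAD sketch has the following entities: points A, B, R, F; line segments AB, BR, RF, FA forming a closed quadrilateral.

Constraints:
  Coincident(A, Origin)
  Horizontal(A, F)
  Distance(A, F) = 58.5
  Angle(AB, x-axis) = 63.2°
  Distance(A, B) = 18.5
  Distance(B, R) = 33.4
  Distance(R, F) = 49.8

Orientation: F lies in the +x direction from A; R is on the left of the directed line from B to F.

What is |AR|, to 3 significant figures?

51.5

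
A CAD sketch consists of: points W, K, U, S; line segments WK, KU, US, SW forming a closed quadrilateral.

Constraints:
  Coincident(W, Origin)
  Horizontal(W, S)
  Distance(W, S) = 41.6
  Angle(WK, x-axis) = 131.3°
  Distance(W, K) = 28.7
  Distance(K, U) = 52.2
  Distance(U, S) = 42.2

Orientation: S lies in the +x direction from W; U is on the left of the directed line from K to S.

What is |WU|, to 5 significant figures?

50.217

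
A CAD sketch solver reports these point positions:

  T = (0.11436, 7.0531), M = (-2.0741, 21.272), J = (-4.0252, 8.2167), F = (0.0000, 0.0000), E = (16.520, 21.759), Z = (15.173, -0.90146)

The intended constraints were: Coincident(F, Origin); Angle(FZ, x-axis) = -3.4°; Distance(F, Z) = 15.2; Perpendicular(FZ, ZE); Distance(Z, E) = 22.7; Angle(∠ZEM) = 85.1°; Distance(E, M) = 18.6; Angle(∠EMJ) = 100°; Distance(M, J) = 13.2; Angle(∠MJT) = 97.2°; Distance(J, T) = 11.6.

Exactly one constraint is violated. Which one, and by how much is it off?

Distance(J, T) = 11.6 — off by 7.30.

F = (0.00, 0.00) ✓; FZ at -3.400° ✓; |FZ| = 15.20 ✓; ∠(FZ, ZE) = 90.00° ✓; |ZE| = 22.70 ✓; ∠ZEM = 85.10° ✓; |EM| = 18.60 ✓; ∠EMJ = 100.0° ✓; |MJ| = 13.20 ✓; ∠MJT = 97.20° ✓; |JT| = 4.300 ✗.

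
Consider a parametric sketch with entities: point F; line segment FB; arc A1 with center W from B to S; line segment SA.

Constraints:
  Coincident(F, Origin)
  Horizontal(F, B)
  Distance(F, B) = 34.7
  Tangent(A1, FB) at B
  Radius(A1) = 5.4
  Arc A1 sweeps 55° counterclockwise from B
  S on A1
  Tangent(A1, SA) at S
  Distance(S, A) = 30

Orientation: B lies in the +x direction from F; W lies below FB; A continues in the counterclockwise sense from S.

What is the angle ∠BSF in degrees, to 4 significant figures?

148.2°

A1 meets FB tangentially, so WB is at right angles to FB, so W = B + (0, -5.4) = (34.70, -5.400). On A1, B sits at bearing 90° from W; a 55° counterclockwise sweep puts S at bearing 145°, so S = W + 5.4·(cos 145°, sin 145°) = (30.28, -2.303). Then cos ∠BSF = SB·SF / (|SB||SF|), giving 148.2°.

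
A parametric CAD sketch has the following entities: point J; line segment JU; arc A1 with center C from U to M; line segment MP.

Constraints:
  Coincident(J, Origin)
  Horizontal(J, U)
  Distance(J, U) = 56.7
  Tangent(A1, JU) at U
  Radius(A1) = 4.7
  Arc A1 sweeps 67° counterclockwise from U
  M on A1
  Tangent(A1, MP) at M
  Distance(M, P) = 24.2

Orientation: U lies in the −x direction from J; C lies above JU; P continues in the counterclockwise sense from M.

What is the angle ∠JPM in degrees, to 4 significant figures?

82.64°

On A1, U sits at bearing -90° from C; a 67° counterclockwise sweep puts M at bearing -23°, so M = C + 4.7·(cos -23°, sin -23°) = (-52.37, 2.864). Since A1 is tangent to MP there, CM ⟂ MP, so MP runs along (−sin -23°, cos -23°); with |MP| = 24.2, P = (-42.92, 25.14). Then cos ∠JPM = PJ·PM / (|PJ||PM|), giving 82.64°.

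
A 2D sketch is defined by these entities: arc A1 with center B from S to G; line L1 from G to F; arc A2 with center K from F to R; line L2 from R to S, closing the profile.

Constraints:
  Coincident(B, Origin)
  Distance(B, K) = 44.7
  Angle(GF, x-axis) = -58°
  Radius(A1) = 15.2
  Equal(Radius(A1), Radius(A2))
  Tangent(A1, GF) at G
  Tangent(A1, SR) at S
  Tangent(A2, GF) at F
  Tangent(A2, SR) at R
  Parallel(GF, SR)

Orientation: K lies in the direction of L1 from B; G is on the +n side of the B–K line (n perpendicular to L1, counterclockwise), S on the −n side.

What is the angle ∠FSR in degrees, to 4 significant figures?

34.22°

The slot axis is L1's direction at -58.0°, so u = (cos -58.0°, sin -58.0°) = (0.5299, -0.8480) and n = (−sin -58.0°, cos -58.0°) = (0.8480, 0.5299). B is at the origin and K lies 44.7 along u from B, so K = 44.7·u = (23.69, -37.91). Tangency of A1 to both parallel lines with radius 15.2 puts G and S at B ± 15.2·n: G = (12.89, 8.055), S = (-12.89, -8.055). Equal radii place F and R the same way about K: F = K + 15.2·n = (36.58, -29.85), R = K − 15.2·n = (10.80, -45.96). Then cos ∠FSR = SF·SR / (|SF||SR|), giving 34.22°.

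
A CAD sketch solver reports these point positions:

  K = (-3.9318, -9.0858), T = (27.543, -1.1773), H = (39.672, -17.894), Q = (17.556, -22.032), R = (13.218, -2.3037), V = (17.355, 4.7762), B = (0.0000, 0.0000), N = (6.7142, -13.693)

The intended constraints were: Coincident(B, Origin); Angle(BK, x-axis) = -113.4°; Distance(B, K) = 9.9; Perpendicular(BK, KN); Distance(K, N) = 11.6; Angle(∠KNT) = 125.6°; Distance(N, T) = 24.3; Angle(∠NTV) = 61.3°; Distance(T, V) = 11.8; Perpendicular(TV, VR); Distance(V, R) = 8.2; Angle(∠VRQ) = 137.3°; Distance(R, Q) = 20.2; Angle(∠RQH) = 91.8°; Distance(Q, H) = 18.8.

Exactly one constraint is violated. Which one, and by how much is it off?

Distance(Q, H) = 18.8 — off by 3.70.

B = (0.00, 0.00) ✓; BK at -113.4° ✓; |BK| = 9.900 ✓; ∠(BK, KN) = 90.00° ✓; |KN| = 11.60 ✓; ∠KNT = 125.6° ✓; |NT| = 24.30 ✓; ∠NTV = 61.30° ✓; |TV| = 11.80 ✓; ∠(TV, VR) = 90.00° ✓; |VR| = 8.200 ✓; ∠VRQ = 137.3° ✓; |RQ| = 20.20 ✓; ∠RQH = 91.80° ✓; |QH| = 22.50 ✗.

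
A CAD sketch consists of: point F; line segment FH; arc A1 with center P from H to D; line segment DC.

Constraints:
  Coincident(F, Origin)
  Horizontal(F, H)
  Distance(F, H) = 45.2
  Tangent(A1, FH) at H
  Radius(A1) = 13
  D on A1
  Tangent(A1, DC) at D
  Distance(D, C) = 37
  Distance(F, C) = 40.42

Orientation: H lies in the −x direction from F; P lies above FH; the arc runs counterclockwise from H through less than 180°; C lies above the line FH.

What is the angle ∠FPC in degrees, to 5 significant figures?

54.993°

Checks: F = (0.00, 0.00) ✓; |FH| = 45.20 ✓; |PD| = 13.00 ✓; ∠(PD, DC) = 90.00° ✓; |DC| = 37.00 ✓; |FC| = 40.42 ✓.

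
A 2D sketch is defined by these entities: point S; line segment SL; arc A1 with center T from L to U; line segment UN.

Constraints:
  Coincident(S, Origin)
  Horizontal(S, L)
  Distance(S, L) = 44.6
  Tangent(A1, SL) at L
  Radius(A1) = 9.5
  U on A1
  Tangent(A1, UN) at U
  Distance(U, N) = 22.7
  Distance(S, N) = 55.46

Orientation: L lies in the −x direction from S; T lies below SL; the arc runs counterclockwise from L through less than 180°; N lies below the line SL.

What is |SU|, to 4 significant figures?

54.91

Checks: |TU| = 9.500 ✓; ∠(TU, UN) = 90.00° ✓; |UN| = 22.70 ✓; |SN| = 55.46 ✓.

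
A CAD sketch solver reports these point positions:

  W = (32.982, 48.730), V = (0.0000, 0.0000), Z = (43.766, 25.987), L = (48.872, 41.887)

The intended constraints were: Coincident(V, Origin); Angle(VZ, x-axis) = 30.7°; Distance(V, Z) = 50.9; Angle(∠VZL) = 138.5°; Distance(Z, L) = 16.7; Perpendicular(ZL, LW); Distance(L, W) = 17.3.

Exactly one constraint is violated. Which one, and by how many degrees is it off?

Perpendicular(ZL, LW) — off by 5.50°.

V = (0.00, 0.00) ✓; VZ at 30.70° ✓; |VZ| = 50.90 ✓; ∠VZL = 138.5° ✓; |ZL| = 16.70 ✓; ∠(ZL, LW) = 84.50° ✗; |LW| = 17.30 ✓.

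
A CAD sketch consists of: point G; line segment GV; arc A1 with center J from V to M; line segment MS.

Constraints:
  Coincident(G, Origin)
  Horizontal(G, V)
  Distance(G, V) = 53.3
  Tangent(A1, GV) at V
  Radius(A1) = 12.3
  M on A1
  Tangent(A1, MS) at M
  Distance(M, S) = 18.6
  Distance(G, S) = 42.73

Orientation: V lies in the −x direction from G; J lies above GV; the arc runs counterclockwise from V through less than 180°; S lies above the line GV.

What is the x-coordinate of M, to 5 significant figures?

-41.937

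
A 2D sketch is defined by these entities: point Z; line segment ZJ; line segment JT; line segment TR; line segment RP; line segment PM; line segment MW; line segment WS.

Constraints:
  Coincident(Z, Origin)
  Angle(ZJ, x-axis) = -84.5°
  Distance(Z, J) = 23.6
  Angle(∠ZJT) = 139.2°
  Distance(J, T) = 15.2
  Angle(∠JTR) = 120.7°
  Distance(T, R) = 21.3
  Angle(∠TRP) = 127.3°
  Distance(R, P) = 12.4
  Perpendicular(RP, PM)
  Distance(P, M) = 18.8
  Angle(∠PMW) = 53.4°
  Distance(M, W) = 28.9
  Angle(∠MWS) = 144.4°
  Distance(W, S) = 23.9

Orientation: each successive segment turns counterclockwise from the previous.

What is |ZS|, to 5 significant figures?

70.619

∠PMW = 53.4° gives MW at -75.100° from the x-axis; with |MW| = 28.9, W = (28.315, -37.721). ∠MWS = 144.4° gives WS at -39.500° from the x-axis; with |WS| = 23.9, S = (46.757, -52.923). Then |ZS| = |S − Z| = 70.619.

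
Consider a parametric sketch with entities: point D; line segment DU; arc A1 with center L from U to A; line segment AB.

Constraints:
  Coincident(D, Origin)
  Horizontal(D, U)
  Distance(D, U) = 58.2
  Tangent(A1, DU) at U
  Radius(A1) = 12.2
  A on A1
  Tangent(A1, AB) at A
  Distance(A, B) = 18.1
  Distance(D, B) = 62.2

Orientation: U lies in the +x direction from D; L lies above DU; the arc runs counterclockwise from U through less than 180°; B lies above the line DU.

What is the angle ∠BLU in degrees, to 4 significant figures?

165.0°

D is at the origin; D and U share the same y with |DU| = 58.2 and U on the +x side, so U = (58.20, 0.000). Since A1 is tangent to DU there, LU ⟂ DU, so L = U + (0, 12.2) = (58.20, 12.20). Since LA ⟂ AB (tangency), |LB| = √(12.2² + 18.1²) = 21.83 regardless of where A sits on A1. So B lies on both circle(D, 62.2) and circle(L, 21.83); the above-DU intersection is B = (52.55, 33.28). A is the foot of the tangent from B: A = (66.20, 21.41).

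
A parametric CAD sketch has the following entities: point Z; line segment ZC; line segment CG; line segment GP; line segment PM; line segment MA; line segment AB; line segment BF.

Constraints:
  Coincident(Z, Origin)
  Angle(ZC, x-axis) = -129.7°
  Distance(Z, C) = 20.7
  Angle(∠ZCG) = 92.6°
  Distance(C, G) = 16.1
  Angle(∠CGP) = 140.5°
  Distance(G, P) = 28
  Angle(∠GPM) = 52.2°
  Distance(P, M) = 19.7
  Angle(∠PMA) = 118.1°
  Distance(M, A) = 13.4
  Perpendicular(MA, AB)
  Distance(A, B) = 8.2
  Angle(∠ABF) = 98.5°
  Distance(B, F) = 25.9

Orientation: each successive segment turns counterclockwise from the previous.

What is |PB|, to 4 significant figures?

24.47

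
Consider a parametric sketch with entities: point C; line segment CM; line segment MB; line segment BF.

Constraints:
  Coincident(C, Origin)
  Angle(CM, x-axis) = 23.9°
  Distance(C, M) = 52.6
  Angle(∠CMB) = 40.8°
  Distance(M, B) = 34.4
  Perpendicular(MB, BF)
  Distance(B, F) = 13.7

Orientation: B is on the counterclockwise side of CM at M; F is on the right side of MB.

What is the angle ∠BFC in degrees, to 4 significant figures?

6.431°

∠CMB = 40.8°, so MB runs at 23.9° + (180° − 40.8°) = 163.1° from the x-axis; with |MB| = 34.4, B = M + 34.4·(cos 163.1°, sin 163.1°) = (15.18, 31.31). MB is perpendicular to BF; with |BF| = 13.7 on the right of MB, F = B + 13.7·(0.2907, 0.9568) = (19.16, 44.42). Then cos ∠BFC = FB·FC / (|FB||FC|), giving 6.431°.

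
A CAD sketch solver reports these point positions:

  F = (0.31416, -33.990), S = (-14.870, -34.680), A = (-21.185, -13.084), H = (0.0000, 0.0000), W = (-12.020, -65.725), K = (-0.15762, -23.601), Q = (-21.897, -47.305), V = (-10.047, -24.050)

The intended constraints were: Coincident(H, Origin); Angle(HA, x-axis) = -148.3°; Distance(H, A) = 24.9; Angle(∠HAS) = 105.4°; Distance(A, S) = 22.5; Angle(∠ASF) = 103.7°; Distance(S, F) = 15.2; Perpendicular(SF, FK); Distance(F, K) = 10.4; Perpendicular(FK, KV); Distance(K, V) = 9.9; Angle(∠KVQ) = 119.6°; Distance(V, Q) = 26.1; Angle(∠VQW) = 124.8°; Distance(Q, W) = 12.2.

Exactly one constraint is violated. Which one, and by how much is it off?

Distance(Q, W) = 12.2 — off by 8.70.

H = (0.00, 0.00) ✓; HA at -148.3° ✓; |HA| = 24.90 ✓; ∠HAS = 105.4° ✓; |AS| = 22.50 ✓; ∠ASF = 103.7° ✓; |SF| = 15.20 ✓; ∠(SF, FK) = 90.00° ✓; |FK| = 10.40 ✓; ∠(FK, KV) = 90.00° ✓; |KV| = 9.900 ✓; ∠KVQ = 119.6° ✓; |VQ| = 26.10 ✓; ∠VQW = 124.8° ✓; |QW| = 20.90 ✗.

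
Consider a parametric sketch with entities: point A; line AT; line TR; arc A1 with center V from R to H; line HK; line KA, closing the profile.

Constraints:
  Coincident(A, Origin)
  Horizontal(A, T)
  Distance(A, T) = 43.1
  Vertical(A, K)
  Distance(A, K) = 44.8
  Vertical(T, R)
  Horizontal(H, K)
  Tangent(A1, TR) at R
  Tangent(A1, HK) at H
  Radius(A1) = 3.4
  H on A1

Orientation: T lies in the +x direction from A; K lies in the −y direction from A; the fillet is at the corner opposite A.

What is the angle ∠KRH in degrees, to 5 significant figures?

40.489°

A is at the origin; AT is horizontal with |AT| = 43.1 and T on the +x side, so T = (43.100, 0.0000). AK is vertical with |AK| = 44.8 and K on the −y side, so K = (0.0000, -44.800). The virtual corner opposite A is at (43.100, -44.800). Since A1 is tangent to TR there, VR ⟂ TR and the tangent condition forces VH to be normal to HK, with radius 3.4, so the center V sits 3.4 in from both sides at V = (39.700, -41.400). That places the tangent points at R = (43.100, -41.400) on TR and H = (39.700, -44.800) on HK. Then cos ∠KRH = RK·RH / (|RK||RH|), giving 40.489°.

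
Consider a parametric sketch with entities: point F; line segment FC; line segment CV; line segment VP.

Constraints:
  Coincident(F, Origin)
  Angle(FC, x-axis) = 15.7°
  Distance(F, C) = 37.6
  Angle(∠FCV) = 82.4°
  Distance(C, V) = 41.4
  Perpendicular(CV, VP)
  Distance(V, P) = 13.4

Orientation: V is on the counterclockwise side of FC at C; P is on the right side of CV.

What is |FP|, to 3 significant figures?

62.4

∠FCV = 82.4°, so CV runs at 15.7° + (180° − 82.4°) = 113° from the x-axis; with |CV| = 41.4, V = C + 41.4·(cos 113°, sin 113°) = (19.8, 48.2). The perpendicularity gives VP at right angles to CV; with |VP| = 13.4 on the right of CV, P = V + 13.4·(0.918, 0.396) = (32.1, 53.5). Then |FP| = |P − F| = 62.4.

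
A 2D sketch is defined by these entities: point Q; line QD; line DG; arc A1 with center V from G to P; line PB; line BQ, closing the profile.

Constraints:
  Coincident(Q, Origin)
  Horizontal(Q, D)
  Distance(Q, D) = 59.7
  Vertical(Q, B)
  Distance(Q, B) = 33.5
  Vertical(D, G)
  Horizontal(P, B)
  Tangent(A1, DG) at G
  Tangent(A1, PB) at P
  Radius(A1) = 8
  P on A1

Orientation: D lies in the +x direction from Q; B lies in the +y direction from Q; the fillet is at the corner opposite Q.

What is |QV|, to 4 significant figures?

57.65

Q is at the origin; QD is horizontal with |QD| = 59.7 and D on the +x side, so D = (59.70, 0.000). Q and B share the same x with |QB| = 33.5 and B on the +y side, so B = (0.000, 33.50). The virtual corner opposite Q is at (59.70, 33.50). Tangency of A1 to DG means the radius VG is perpendicular to DG and since A1 is tangent to PB there, VP ⟂ PB, with radius 8.0, so the center V sits 8.0 in from both sides at V = (51.70, 25.50). Then |QV| = |V − Q| = 57.65.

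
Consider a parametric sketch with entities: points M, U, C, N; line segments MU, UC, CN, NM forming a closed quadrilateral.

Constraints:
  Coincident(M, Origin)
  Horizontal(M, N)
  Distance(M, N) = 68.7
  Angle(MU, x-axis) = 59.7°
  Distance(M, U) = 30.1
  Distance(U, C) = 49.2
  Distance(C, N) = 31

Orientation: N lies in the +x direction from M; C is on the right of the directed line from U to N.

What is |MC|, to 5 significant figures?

44.539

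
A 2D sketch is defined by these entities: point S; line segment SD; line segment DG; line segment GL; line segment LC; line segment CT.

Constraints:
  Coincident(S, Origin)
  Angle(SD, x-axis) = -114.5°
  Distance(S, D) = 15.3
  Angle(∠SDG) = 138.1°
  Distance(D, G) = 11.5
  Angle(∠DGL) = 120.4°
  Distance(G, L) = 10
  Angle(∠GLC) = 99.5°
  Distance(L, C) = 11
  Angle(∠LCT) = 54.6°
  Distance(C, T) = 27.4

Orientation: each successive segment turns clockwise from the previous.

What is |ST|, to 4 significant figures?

27.91

S is at the origin; SD runs at -114.5° with length 15.3, so D = (-6.345, -13.92). ∠SDG = 138.1° gives DG at -156.4° from the x-axis; with |DG| = 11.5, G = (-16.88, -18.53). ∠DGL = 120.4° gives GL at 144.0° from the x-axis; with |GL| = 10.0, L = (-24.97, -12.65). ∠GLC = 99.5° gives LC at 63.50° from the x-axis; with |LC| = 11.0, C = (-20.06, -2.804). ∠LCT = 54.6° gives CT at -61.90° from the x-axis; with |CT| = 27.4, T = (-7.159, -26.97). Then |ST| = |T − S| = 27.91.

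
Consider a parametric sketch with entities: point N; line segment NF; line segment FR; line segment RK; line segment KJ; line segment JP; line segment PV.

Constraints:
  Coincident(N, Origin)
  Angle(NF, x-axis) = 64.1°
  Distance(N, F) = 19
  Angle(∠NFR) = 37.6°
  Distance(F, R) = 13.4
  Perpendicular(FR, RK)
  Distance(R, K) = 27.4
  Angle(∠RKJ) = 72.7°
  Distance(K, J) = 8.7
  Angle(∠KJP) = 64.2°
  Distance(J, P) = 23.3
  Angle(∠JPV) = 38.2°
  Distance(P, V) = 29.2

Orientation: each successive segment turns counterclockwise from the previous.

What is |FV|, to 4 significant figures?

41.28

N is at the origin; NF runs at 64.1° with length 19.0, so F = (8.299, 17.09). ∠NFR = 37.6° gives FR at -153.5° from the x-axis; with |FR| = 13.4, R = (-3.693, 11.11). The perpendicularity gives RK at right angles to FR, so RK runs at -63.50°; with |RK| = 27.4, K = (8.533, -13.41). ∠RKJ = 72.7° gives KJ at 43.80° from the x-axis; with |KJ| = 8.7, J = (14.81, -7.387). ∠KJP = 64.2° gives JP at 159.6° from the x-axis; with |JP| = 23.3, P = (-7.026, 0.7347). ∠JPV = 38.2° gives PV at -58.60° from the x-axis; with |PV| = 29.2, V = (8.187, -24.19). Then |FV| = |V − F| = 41.28.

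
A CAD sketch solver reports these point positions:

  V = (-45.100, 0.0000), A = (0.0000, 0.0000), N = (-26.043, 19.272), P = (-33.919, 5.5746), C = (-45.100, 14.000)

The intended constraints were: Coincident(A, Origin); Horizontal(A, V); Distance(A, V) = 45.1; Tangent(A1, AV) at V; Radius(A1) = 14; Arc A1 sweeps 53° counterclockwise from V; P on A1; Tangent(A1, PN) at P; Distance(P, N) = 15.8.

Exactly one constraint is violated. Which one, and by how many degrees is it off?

Tangent(A1, PN) at P — off by 7.10°.

A = (0.00, 0.00) ✓; A.y = 0.00, V.y = 0.00 ✓; |AV| = 45.10 ✓; ∠(CV, VA) = 90.00° ✓; |CV| = 14.00 ✓; bearing(C→P) − bearing(C→V) = 53.00° ✓; |CP| = 14.00 ✓; ∠(CP, PN) = 82.90° ✗; |PN| = 15.80 ✓.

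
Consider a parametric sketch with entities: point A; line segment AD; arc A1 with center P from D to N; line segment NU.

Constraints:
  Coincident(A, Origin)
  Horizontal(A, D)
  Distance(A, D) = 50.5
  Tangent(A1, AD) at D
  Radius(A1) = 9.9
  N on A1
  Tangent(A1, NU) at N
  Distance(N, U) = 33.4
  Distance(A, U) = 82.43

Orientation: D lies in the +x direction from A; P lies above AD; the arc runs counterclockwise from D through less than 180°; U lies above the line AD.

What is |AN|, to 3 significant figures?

59.5

Checks: |PN| = 9.900 ✓; ∠(PN, NU) = 90.00° ✓; |NU| = 33.40 ✓; |AU| = 82.43 ✓.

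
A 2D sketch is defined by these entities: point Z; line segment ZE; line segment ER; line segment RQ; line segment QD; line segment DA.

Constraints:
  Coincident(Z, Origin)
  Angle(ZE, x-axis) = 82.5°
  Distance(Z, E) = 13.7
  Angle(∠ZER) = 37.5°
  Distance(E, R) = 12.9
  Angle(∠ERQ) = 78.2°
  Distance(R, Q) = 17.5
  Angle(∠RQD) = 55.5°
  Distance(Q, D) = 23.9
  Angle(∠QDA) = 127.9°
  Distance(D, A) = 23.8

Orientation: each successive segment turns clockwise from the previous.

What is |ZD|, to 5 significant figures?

19.955

Z is at the origin; ZE runs at 82.5° with length 13.7, so E = (1.7882, 13.583). ∠ZER = 37.5° gives ER at -60.000° from the x-axis; with |ER| = 12.9, R = (8.2382, 2.4111). ∠ERQ = 78.2° gives RQ at -161.80° from the x-axis; with |RQ| = 17.5, Q = (-8.3863, -3.0548). ∠RQD = 55.5° gives QD at 73.700° from the x-axis; with |QD| = 23.9, D = (-1.6784, 19.885). Then |ZD| = |D − Z| = 19.955.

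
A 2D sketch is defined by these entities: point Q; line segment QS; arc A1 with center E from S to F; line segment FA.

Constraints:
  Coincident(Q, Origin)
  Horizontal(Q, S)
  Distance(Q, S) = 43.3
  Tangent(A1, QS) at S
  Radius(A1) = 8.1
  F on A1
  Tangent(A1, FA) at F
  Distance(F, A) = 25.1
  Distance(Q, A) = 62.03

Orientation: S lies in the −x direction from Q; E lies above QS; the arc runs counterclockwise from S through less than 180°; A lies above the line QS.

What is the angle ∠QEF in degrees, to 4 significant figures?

49.31°

Checks: ∠(ES, SQ) = 90.00° ✓; |ES| = 8.100 ✓; |EF| = 8.100 ✓; ∠(EF, FA) = 90.00° ✓; |FA| = 25.10 ✓; |QA| = 62.03 ✓.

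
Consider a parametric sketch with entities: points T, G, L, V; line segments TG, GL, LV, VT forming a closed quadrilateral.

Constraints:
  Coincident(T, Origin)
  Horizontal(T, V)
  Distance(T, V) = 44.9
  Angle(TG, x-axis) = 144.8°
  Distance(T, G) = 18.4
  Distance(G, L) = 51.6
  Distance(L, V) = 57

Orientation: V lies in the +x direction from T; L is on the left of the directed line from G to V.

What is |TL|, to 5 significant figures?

53.375

Checks: |GL| = 51.60 ✓; |LV| = 57.00 ✓.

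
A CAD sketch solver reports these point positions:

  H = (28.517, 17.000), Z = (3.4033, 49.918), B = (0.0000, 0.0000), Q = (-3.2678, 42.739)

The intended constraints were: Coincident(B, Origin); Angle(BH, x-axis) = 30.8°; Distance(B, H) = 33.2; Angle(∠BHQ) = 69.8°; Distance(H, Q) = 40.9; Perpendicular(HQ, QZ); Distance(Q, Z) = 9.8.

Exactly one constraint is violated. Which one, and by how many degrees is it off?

Perpendicular(HQ, QZ) — off by 3.90°.

B = (0.00, 0.00) ✓; BH at 30.80° ✓; |BH| = 33.20 ✓; ∠BHQ = 69.80° ✓; |HQ| = 40.90 ✓; ∠(HQ, QZ) = 93.90° ✗; |QZ| = 9.800 ✓.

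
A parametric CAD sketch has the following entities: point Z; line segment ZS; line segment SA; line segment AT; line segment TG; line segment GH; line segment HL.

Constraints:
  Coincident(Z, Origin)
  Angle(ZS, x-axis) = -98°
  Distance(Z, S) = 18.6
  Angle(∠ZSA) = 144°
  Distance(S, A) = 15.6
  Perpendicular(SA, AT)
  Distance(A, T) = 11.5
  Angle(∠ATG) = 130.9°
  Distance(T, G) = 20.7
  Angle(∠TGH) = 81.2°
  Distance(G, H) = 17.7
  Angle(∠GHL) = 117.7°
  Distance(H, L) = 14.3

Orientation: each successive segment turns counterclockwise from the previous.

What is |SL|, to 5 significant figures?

3.2237

Z is at the origin; ZS runs at -98.0° with length 18.6, so S = (-2.5886, -18.419). ∠ZSA = 144.0° gives SA at -62.000° from the x-axis; with |SA| = 15.6, A = (4.7351, -32.193). The perpendicularity gives AT at right angles to SA, so AT runs at 28.000°; with |AT| = 11.5, T = (14.889, -26.794). ∠ATG = 130.9° gives TG at 77.100° from the x-axis; with |TG| = 20.7, G = (19.510, -6.6165). ∠TGH = 81.2° gives GH at 175.90° from the x-axis; with |GH| = 17.7, H = (1.8556, -5.3510). ∠GHL = 117.7° gives HL at -121.80° from the x-axis; with |HL| = 14.3, L = (-5.6799, -17.504). Then |SL| = |L − S| = 3.2237.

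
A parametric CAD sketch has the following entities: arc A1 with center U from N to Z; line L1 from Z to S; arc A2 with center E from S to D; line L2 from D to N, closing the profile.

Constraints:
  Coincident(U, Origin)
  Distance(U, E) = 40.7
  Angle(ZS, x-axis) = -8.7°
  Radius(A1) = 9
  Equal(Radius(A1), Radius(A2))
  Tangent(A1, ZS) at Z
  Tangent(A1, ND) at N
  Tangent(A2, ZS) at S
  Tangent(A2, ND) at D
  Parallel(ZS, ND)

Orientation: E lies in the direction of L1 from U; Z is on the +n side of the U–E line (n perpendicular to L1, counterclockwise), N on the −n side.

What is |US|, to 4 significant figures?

41.68

The slot axis is L1's direction at -8.7°, so u = (cos -8.7°, sin -8.7°) = (0.9885, -0.1513) and n = (−sin -8.7°, cos -8.7°) = (0.1513, 0.9885). U is at the origin and E lies 40.7 along u from U, so E = 40.7·u = (40.23, -6.156). Tangency of A1 to both parallel lines with radius 9.0 puts Z and N at U ± 9.0·n: Z = (1.361, 8.896), N = (-1.361, -8.896). Equal radii place S and D the same way about E: S = E + 9.0·n = (41.59, 2.740), D = E − 9.0·n = (38.87, -15.05). Then |US| = |S − U| = 41.68.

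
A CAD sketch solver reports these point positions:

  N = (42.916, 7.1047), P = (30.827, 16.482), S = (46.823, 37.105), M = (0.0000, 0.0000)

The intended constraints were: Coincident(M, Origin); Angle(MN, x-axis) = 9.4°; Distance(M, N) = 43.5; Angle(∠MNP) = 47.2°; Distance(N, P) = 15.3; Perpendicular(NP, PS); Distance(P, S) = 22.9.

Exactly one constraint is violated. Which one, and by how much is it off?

Distance(P, S) = 22.9 — off by 3.20.

M = (0.00, 0.00) ✓; MN at 9.400° ✓; |MN| = 43.50 ✓; ∠MNP = 47.20° ✓; |NP| = 15.30 ✓; ∠(NP, PS) = 90.00° ✓; |PS| = 26.10 ✗.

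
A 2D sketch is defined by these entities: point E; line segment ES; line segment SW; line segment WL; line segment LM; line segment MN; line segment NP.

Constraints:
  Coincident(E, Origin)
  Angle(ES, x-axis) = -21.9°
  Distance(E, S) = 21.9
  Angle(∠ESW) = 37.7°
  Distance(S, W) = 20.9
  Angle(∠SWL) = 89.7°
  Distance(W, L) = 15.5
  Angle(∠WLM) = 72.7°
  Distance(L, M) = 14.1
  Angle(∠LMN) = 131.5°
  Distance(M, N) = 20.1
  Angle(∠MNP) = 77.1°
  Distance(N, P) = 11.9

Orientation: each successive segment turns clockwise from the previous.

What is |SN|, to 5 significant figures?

7.1809

E is at the origin; ES runs at -21.9° with length 21.9, so S = (20.320, -8.1684). ∠ESW = 37.7° gives SW at -164.20° from the x-axis; with |SW| = 20.9, W = (0.20926, -13.859). ∠SWL = 89.7° gives WL at 105.50° from the x-axis; with |WL| = 15.5, L = (-3.9329, 1.0772). ∠WLM = 72.7° gives LM at -1.8000° from the x-axis; with |LM| = 14.1, M = (10.160, 0.63429). ∠LMN = 131.5° gives MN at -50.300° from the x-axis; with |MN| = 20.1, N = (22.999, -14.831). Then |SN| = |N − S| = 7.1809.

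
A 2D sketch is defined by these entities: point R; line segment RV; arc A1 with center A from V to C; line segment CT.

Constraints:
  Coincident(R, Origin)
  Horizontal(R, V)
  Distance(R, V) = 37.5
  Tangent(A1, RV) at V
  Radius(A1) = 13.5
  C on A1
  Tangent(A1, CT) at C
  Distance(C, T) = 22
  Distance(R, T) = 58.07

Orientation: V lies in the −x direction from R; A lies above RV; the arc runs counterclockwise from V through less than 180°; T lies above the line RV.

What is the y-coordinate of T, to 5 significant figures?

38.641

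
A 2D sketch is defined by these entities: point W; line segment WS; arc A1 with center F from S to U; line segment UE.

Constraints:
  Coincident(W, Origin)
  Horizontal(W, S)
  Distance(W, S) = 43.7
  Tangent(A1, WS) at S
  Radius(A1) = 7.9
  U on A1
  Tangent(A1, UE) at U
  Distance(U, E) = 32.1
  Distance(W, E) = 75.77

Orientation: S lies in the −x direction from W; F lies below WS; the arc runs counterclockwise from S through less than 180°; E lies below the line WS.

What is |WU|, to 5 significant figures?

49.675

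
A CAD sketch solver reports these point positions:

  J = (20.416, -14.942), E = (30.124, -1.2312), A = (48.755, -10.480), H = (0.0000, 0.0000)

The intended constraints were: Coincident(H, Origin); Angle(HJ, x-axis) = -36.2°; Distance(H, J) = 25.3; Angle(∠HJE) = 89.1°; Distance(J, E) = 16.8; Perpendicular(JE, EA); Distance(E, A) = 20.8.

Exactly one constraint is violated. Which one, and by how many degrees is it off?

Perpendicular(JE, EA) — off by 8.90°.

H = (0.00, 0.00) ✓; HJ at -36.20° ✓; |HJ| = 25.30 ✓; ∠HJE = 89.10° ✓; |JE| = 16.80 ✓; ∠(JE, EA) = 81.10° ✗; |EA| = 20.80 ✓.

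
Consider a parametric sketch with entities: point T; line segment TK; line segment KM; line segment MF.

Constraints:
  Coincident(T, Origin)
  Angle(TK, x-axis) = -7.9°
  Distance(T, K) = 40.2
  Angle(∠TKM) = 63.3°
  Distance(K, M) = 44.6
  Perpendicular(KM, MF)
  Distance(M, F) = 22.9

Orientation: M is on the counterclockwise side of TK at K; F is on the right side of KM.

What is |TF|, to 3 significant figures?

64.5

∠TKM = 63.3°, so KM runs at -7.9° + (180° − 63.3°) = 109° from the x-axis; with |KM| = 44.6, M = K + 44.6·(cos 109°, sin 109°) = (25.4, 36.7). The perpendicularity gives MF at right angles to KM; with |MF| = 22.9 on the right of KM, F = M + 22.9·(0.947, 0.322) = (47.1, 44.1). Then |TF| = |F − T| = 64.5.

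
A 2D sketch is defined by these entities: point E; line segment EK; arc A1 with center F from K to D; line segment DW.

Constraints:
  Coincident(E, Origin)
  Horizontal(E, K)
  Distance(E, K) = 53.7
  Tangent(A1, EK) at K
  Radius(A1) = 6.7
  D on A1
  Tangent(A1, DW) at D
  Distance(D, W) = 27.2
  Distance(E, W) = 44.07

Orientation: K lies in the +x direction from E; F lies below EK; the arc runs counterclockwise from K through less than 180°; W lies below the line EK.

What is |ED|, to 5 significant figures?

47.965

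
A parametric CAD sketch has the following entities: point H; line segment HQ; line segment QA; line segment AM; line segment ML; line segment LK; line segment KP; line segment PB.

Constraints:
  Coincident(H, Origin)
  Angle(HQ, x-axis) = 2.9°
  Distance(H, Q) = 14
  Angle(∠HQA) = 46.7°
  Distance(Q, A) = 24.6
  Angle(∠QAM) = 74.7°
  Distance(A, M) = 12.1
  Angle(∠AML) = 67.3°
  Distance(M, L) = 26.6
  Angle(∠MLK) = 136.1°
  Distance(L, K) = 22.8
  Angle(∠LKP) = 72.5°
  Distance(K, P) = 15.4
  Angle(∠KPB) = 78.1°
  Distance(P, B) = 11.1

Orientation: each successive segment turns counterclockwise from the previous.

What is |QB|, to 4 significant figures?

16.69

H is at the origin; HQ runs at 2.9° with length 14.0, so Q = (13.98, 0.7083). ∠HQA = 46.7° gives QA at 136.2° from the x-axis; with |QA| = 24.6, A = (-3.773, 17.74). ∠QAM = 74.7° gives AM at -118.5° from the x-axis; with |AM| = 12.1, M = (-9.547, 7.101). ∠AML = 67.3° gives ML at -5.800° from the x-axis; with |ML| = 26.6, L = (16.92, 4.413). ∠MLK = 136.1° gives LK at 38.10° from the x-axis; with |LK| = 22.8, K = (34.86, 18.48). ∠LKP = 72.5° gives KP at 145.6° from the x-axis; with |KP| = 15.4, P = (22.15, 27.18). ∠KPB = 78.1° gives PB at -112.5° from the x-axis; with |PB| = 11.1, B = (17.90, 16.93). Then |QB| = |B − Q| = 16.69.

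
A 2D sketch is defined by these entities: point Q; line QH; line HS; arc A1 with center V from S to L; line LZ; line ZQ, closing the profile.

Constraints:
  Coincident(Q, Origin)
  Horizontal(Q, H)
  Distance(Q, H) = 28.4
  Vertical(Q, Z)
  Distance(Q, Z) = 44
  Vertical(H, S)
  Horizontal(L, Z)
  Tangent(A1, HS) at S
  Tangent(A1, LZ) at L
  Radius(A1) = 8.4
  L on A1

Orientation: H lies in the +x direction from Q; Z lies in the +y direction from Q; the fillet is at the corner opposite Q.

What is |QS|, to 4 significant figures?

45.54

The virtual corner opposite Q is at (28.40, 44.00). Tangency of A1 to HS means the radius VS is perpendicular to HS and tangency of A1 to LZ means the radius VL is perpendicular to LZ, with radius 8.4, so the center V sits 8.4 in from both sides at V = (20.00, 35.60). That places the tangent points at S = (28.40, 35.60) on HS and L = (20.00, 44.00) on LZ. Then |QS| = |S − Q| = 45.54.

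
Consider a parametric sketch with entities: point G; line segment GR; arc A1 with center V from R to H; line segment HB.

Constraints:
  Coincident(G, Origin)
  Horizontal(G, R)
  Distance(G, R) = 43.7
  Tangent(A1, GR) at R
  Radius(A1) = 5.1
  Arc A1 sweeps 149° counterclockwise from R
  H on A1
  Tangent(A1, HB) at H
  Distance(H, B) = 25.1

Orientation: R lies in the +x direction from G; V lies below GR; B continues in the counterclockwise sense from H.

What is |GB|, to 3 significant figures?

66.5

G is at the origin; GR is horizontal with |GR| = 43.7 and R on the +x side, so R = (43.7, 0.00). Tangency of A1 to GR means the radius VR is perpendicular to GR, so V = R + (0, -5.1) = (43.7, -5.10). On A1, R sits at bearing 90° from V; a 149° counterclockwise sweep puts H at bearing 239°, so H = V + 5.1·(cos 239°, sin 239°) = (41.1, -9.47). Tangency of A1 to HB means the radius VH is perpendicular to HB, so HB runs along (−sin 239°, cos 239°); with |HB| = 25.1, B = (62.6, -22.4). Then |GB| = |B − G| = 66.5.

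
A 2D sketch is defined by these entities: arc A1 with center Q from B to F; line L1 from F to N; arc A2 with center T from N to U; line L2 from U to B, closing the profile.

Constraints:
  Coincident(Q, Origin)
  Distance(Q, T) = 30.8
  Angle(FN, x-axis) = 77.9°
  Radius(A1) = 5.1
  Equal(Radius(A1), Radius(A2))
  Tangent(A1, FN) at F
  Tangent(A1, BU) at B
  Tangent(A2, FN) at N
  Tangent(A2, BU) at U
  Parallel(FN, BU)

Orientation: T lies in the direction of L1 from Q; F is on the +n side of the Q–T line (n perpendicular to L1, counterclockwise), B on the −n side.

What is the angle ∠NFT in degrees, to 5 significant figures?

9.4020°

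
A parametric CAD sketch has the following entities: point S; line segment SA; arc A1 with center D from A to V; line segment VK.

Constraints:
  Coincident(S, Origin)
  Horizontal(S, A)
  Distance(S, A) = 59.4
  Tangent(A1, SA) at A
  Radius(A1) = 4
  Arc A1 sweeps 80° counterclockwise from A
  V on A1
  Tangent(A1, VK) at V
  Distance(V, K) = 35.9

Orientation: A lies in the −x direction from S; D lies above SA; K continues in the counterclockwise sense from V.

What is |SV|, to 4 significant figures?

55.56

S is at the origin; SA is horizontal with |SA| = 59.4 and A on the −x side, so A = (-59.40, 0.000). Tangency of A1 to SA means the radius DA is perpendicular to SA, so D = A + (0, 4) = (-59.40, 4.000). On A1, A sits at bearing -90° from D; an 80° counterclockwise sweep puts V at bearing -10°, so V = D + 4.0·(cos -10°, sin -10°) = (-55.46, 3.305). Then |SV| = |V − S| = 55.56.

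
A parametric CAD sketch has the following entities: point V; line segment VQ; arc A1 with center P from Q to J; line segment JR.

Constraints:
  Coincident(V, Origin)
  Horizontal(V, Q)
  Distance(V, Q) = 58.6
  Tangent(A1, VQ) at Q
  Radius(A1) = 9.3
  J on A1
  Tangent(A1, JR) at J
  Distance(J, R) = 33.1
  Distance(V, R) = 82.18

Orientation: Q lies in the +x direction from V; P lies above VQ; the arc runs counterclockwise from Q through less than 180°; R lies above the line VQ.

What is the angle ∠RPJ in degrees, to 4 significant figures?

74.31°

Checks: |PQ| = 9.300 ✓; |PJ| = 9.300 ✓; ∠(PJ, JR) = 90.00° ✓; |JR| = 33.10 ✓; |VR| = 82.18 ✓.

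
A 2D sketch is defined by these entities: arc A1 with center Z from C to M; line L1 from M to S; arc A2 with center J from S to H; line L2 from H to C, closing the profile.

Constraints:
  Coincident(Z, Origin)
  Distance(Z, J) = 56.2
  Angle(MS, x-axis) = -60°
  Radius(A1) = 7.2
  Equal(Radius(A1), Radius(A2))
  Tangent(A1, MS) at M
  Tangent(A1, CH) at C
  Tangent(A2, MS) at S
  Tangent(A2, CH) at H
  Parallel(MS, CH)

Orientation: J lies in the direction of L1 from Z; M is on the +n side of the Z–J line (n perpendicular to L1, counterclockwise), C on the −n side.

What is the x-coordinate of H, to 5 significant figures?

21.865

Tangency of A1 to both parallel lines with radius 7.2 puts M and C at Z ± 7.2·n: M = (6.2354, 3.6000), C = (-6.2354, -3.6000). Equal radii place S and H the same way about J: S = J + 7.2·n = (34.335, -45.071), H = J − 7.2·n = (21.865, -52.271). So H.x = 21.865.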